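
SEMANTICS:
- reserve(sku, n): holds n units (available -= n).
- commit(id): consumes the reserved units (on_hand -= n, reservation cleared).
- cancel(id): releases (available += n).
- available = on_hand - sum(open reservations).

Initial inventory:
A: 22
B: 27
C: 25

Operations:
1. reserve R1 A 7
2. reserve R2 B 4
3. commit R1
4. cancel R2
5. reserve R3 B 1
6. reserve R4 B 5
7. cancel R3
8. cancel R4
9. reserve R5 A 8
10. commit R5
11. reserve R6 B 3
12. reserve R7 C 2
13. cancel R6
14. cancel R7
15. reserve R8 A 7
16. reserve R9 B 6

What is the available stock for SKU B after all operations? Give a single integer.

Step 1: reserve R1 A 7 -> on_hand[A=22 B=27 C=25] avail[A=15 B=27 C=25] open={R1}
Step 2: reserve R2 B 4 -> on_hand[A=22 B=27 C=25] avail[A=15 B=23 C=25] open={R1,R2}
Step 3: commit R1 -> on_hand[A=15 B=27 C=25] avail[A=15 B=23 C=25] open={R2}
Step 4: cancel R2 -> on_hand[A=15 B=27 C=25] avail[A=15 B=27 C=25] open={}
Step 5: reserve R3 B 1 -> on_hand[A=15 B=27 C=25] avail[A=15 B=26 C=25] open={R3}
Step 6: reserve R4 B 5 -> on_hand[A=15 B=27 C=25] avail[A=15 B=21 C=25] open={R3,R4}
Step 7: cancel R3 -> on_hand[A=15 B=27 C=25] avail[A=15 B=22 C=25] open={R4}
Step 8: cancel R4 -> on_hand[A=15 B=27 C=25] avail[A=15 B=27 C=25] open={}
Step 9: reserve R5 A 8 -> on_hand[A=15 B=27 C=25] avail[A=7 B=27 C=25] open={R5}
Step 10: commit R5 -> on_hand[A=7 B=27 C=25] avail[A=7 B=27 C=25] open={}
Step 11: reserve R6 B 3 -> on_hand[A=7 B=27 C=25] avail[A=7 B=24 C=25] open={R6}
Step 12: reserve R7 C 2 -> on_hand[A=7 B=27 C=25] avail[A=7 B=24 C=23] open={R6,R7}
Step 13: cancel R6 -> on_hand[A=7 B=27 C=25] avail[A=7 B=27 C=23] open={R7}
Step 14: cancel R7 -> on_hand[A=7 B=27 C=25] avail[A=7 B=27 C=25] open={}
Step 15: reserve R8 A 7 -> on_hand[A=7 B=27 C=25] avail[A=0 B=27 C=25] open={R8}
Step 16: reserve R9 B 6 -> on_hand[A=7 B=27 C=25] avail[A=0 B=21 C=25] open={R8,R9}
Final available[B] = 21

Answer: 21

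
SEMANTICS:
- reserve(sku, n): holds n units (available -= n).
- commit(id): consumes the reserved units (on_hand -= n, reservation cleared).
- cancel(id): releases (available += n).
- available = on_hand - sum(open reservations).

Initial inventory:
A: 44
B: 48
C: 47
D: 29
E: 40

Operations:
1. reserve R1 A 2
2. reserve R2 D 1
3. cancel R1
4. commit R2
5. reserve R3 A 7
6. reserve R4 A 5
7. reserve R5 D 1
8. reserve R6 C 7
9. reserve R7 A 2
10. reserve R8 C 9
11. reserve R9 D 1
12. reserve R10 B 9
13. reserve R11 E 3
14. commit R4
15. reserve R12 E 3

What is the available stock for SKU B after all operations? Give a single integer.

Answer: 39

Derivation:
Step 1: reserve R1 A 2 -> on_hand[A=44 B=48 C=47 D=29 E=40] avail[A=42 B=48 C=47 D=29 E=40] open={R1}
Step 2: reserve R2 D 1 -> on_hand[A=44 B=48 C=47 D=29 E=40] avail[A=42 B=48 C=47 D=28 E=40] open={R1,R2}
Step 3: cancel R1 -> on_hand[A=44 B=48 C=47 D=29 E=40] avail[A=44 B=48 C=47 D=28 E=40] open={R2}
Step 4: commit R2 -> on_hand[A=44 B=48 C=47 D=28 E=40] avail[A=44 B=48 C=47 D=28 E=40] open={}
Step 5: reserve R3 A 7 -> on_hand[A=44 B=48 C=47 D=28 E=40] avail[A=37 B=48 C=47 D=28 E=40] open={R3}
Step 6: reserve R4 A 5 -> on_hand[A=44 B=48 C=47 D=28 E=40] avail[A=32 B=48 C=47 D=28 E=40] open={R3,R4}
Step 7: reserve R5 D 1 -> on_hand[A=44 B=48 C=47 D=28 E=40] avail[A=32 B=48 C=47 D=27 E=40] open={R3,R4,R5}
Step 8: reserve R6 C 7 -> on_hand[A=44 B=48 C=47 D=28 E=40] avail[A=32 B=48 C=40 D=27 E=40] open={R3,R4,R5,R6}
Step 9: reserve R7 A 2 -> on_hand[A=44 B=48 C=47 D=28 E=40] avail[A=30 B=48 C=40 D=27 E=40] open={R3,R4,R5,R6,R7}
Step 10: reserve R8 C 9 -> on_hand[A=44 B=48 C=47 D=28 E=40] avail[A=30 B=48 C=31 D=27 E=40] open={R3,R4,R5,R6,R7,R8}
Step 11: reserve R9 D 1 -> on_hand[A=44 B=48 C=47 D=28 E=40] avail[A=30 B=48 C=31 D=26 E=40] open={R3,R4,R5,R6,R7,R8,R9}
Step 12: reserve R10 B 9 -> on_hand[A=44 B=48 C=47 D=28 E=40] avail[A=30 B=39 C=31 D=26 E=40] open={R10,R3,R4,R5,R6,R7,R8,R9}
Step 13: reserve R11 E 3 -> on_hand[A=44 B=48 C=47 D=28 E=40] avail[A=30 B=39 C=31 D=26 E=37] open={R10,R11,R3,R4,R5,R6,R7,R8,R9}
Step 14: commit R4 -> on_hand[A=39 B=48 C=47 D=28 E=40] avail[A=30 B=39 C=31 D=26 E=37] open={R10,R11,R3,R5,R6,R7,R8,R9}
Step 15: reserve R12 E 3 -> on_hand[A=39 B=48 C=47 D=28 E=40] avail[A=30 B=39 C=31 D=26 E=34] open={R10,R11,R12,R3,R5,R6,R7,R8,R9}
Final available[B] = 39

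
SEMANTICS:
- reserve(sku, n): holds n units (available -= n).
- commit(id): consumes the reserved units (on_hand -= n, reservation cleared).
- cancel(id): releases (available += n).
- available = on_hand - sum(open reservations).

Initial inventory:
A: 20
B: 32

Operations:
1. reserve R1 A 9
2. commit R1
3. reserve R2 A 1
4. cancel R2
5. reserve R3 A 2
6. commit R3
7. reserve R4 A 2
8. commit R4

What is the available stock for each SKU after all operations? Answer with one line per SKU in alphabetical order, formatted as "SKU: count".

Answer: A: 7
B: 32

Derivation:
Step 1: reserve R1 A 9 -> on_hand[A=20 B=32] avail[A=11 B=32] open={R1}
Step 2: commit R1 -> on_hand[A=11 B=32] avail[A=11 B=32] open={}
Step 3: reserve R2 A 1 -> on_hand[A=11 B=32] avail[A=10 B=32] open={R2}
Step 4: cancel R2 -> on_hand[A=11 B=32] avail[A=11 B=32] open={}
Step 5: reserve R3 A 2 -> on_hand[A=11 B=32] avail[A=9 B=32] open={R3}
Step 6: commit R3 -> on_hand[A=9 B=32] avail[A=9 B=32] open={}
Step 7: reserve R4 A 2 -> on_hand[A=9 B=32] avail[A=7 B=32] open={R4}
Step 8: commit R4 -> on_hand[A=7 B=32] avail[A=7 B=32] open={}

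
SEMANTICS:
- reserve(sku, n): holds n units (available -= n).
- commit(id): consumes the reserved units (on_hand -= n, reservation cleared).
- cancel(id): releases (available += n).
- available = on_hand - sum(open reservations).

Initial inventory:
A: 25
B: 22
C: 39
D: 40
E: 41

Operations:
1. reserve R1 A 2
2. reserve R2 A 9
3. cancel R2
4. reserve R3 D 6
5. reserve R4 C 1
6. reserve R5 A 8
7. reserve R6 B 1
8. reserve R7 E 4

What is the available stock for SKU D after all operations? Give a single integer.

Step 1: reserve R1 A 2 -> on_hand[A=25 B=22 C=39 D=40 E=41] avail[A=23 B=22 C=39 D=40 E=41] open={R1}
Step 2: reserve R2 A 9 -> on_hand[A=25 B=22 C=39 D=40 E=41] avail[A=14 B=22 C=39 D=40 E=41] open={R1,R2}
Step 3: cancel R2 -> on_hand[A=25 B=22 C=39 D=40 E=41] avail[A=23 B=22 C=39 D=40 E=41] open={R1}
Step 4: reserve R3 D 6 -> on_hand[A=25 B=22 C=39 D=40 E=41] avail[A=23 B=22 C=39 D=34 E=41] open={R1,R3}
Step 5: reserve R4 C 1 -> on_hand[A=25 B=22 C=39 D=40 E=41] avail[A=23 B=22 C=38 D=34 E=41] open={R1,R3,R4}
Step 6: reserve R5 A 8 -> on_hand[A=25 B=22 C=39 D=40 E=41] avail[A=15 B=22 C=38 D=34 E=41] open={R1,R3,R4,R5}
Step 7: reserve R6 B 1 -> on_hand[A=25 B=22 C=39 D=40 E=41] avail[A=15 B=21 C=38 D=34 E=41] open={R1,R3,R4,R5,R6}
Step 8: reserve R7 E 4 -> on_hand[A=25 B=22 C=39 D=40 E=41] avail[A=15 B=21 C=38 D=34 E=37] open={R1,R3,R4,R5,R6,R7}
Final available[D] = 34

Answer: 34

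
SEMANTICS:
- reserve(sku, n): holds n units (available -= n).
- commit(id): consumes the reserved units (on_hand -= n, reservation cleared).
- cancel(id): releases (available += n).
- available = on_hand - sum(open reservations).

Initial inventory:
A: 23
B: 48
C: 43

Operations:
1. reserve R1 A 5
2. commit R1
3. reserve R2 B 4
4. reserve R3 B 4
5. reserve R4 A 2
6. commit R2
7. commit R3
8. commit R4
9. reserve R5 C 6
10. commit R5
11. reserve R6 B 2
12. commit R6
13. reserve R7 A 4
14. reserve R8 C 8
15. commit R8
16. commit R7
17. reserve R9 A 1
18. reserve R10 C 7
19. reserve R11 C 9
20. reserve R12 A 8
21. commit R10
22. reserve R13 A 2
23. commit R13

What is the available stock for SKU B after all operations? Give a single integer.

Step 1: reserve R1 A 5 -> on_hand[A=23 B=48 C=43] avail[A=18 B=48 C=43] open={R1}
Step 2: commit R1 -> on_hand[A=18 B=48 C=43] avail[A=18 B=48 C=43] open={}
Step 3: reserve R2 B 4 -> on_hand[A=18 B=48 C=43] avail[A=18 B=44 C=43] open={R2}
Step 4: reserve R3 B 4 -> on_hand[A=18 B=48 C=43] avail[A=18 B=40 C=43] open={R2,R3}
Step 5: reserve R4 A 2 -> on_hand[A=18 B=48 C=43] avail[A=16 B=40 C=43] open={R2,R3,R4}
Step 6: commit R2 -> on_hand[A=18 B=44 C=43] avail[A=16 B=40 C=43] open={R3,R4}
Step 7: commit R3 -> on_hand[A=18 B=40 C=43] avail[A=16 B=40 C=43] open={R4}
Step 8: commit R4 -> on_hand[A=16 B=40 C=43] avail[A=16 B=40 C=43] open={}
Step 9: reserve R5 C 6 -> on_hand[A=16 B=40 C=43] avail[A=16 B=40 C=37] open={R5}
Step 10: commit R5 -> on_hand[A=16 B=40 C=37] avail[A=16 B=40 C=37] open={}
Step 11: reserve R6 B 2 -> on_hand[A=16 B=40 C=37] avail[A=16 B=38 C=37] open={R6}
Step 12: commit R6 -> on_hand[A=16 B=38 C=37] avail[A=16 B=38 C=37] open={}
Step 13: reserve R7 A 4 -> on_hand[A=16 B=38 C=37] avail[A=12 B=38 C=37] open={R7}
Step 14: reserve R8 C 8 -> on_hand[A=16 B=38 C=37] avail[A=12 B=38 C=29] open={R7,R8}
Step 15: commit R8 -> on_hand[A=16 B=38 C=29] avail[A=12 B=38 C=29] open={R7}
Step 16: commit R7 -> on_hand[A=12 B=38 C=29] avail[A=12 B=38 C=29] open={}
Step 17: reserve R9 A 1 -> on_hand[A=12 B=38 C=29] avail[A=11 B=38 C=29] open={R9}
Step 18: reserve R10 C 7 -> on_hand[A=12 B=38 C=29] avail[A=11 B=38 C=22] open={R10,R9}
Step 19: reserve R11 C 9 -> on_hand[A=12 B=38 C=29] avail[A=11 B=38 C=13] open={R10,R11,R9}
Step 20: reserve R12 A 8 -> on_hand[A=12 B=38 C=29] avail[A=3 B=38 C=13] open={R10,R11,R12,R9}
Step 21: commit R10 -> on_hand[A=12 B=38 C=22] avail[A=3 B=38 C=13] open={R11,R12,R9}
Step 22: reserve R13 A 2 -> on_hand[A=12 B=38 C=22] avail[A=1 B=38 C=13] open={R11,R12,R13,R9}
Step 23: commit R13 -> on_hand[A=10 B=38 C=22] avail[A=1 B=38 C=13] open={R11,R12,R9}
Final available[B] = 38

Answer: 38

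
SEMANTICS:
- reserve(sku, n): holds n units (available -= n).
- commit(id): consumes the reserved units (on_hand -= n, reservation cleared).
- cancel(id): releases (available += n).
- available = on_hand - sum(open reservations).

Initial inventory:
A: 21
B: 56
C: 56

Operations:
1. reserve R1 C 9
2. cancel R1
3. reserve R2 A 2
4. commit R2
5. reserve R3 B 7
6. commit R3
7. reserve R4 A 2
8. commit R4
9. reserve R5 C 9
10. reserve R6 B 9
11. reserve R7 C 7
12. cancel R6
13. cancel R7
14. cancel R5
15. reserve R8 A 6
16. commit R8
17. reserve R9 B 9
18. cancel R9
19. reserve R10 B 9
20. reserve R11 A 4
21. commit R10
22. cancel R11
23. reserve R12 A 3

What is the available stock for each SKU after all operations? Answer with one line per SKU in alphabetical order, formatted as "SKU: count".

Answer: A: 8
B: 40
C: 56

Derivation:
Step 1: reserve R1 C 9 -> on_hand[A=21 B=56 C=56] avail[A=21 B=56 C=47] open={R1}
Step 2: cancel R1 -> on_hand[A=21 B=56 C=56] avail[A=21 B=56 C=56] open={}
Step 3: reserve R2 A 2 -> on_hand[A=21 B=56 C=56] avail[A=19 B=56 C=56] open={R2}
Step 4: commit R2 -> on_hand[A=19 B=56 C=56] avail[A=19 B=56 C=56] open={}
Step 5: reserve R3 B 7 -> on_hand[A=19 B=56 C=56] avail[A=19 B=49 C=56] open={R3}
Step 6: commit R3 -> on_hand[A=19 B=49 C=56] avail[A=19 B=49 C=56] open={}
Step 7: reserve R4 A 2 -> on_hand[A=19 B=49 C=56] avail[A=17 B=49 C=56] open={R4}
Step 8: commit R4 -> on_hand[A=17 B=49 C=56] avail[A=17 B=49 C=56] open={}
Step 9: reserve R5 C 9 -> on_hand[A=17 B=49 C=56] avail[A=17 B=49 C=47] open={R5}
Step 10: reserve R6 B 9 -> on_hand[A=17 B=49 C=56] avail[A=17 B=40 C=47] open={R5,R6}
Step 11: reserve R7 C 7 -> on_hand[A=17 B=49 C=56] avail[A=17 B=40 C=40] open={R5,R6,R7}
Step 12: cancel R6 -> on_hand[A=17 B=49 C=56] avail[A=17 B=49 C=40] open={R5,R7}
Step 13: cancel R7 -> on_hand[A=17 B=49 C=56] avail[A=17 B=49 C=47] open={R5}
Step 14: cancel R5 -> on_hand[A=17 B=49 C=56] avail[A=17 B=49 C=56] open={}
Step 15: reserve R8 A 6 -> on_hand[A=17 B=49 C=56] avail[A=11 B=49 C=56] open={R8}
Step 16: commit R8 -> on_hand[A=11 B=49 C=56] avail[A=11 B=49 C=56] open={}
Step 17: reserve R9 B 9 -> on_hand[A=11 B=49 C=56] avail[A=11 B=40 C=56] open={R9}
Step 18: cancel R9 -> on_hand[A=11 B=49 C=56] avail[A=11 B=49 C=56] open={}
Step 19: reserve R10 B 9 -> on_hand[A=11 B=49 C=56] avail[A=11 B=40 C=56] open={R10}
Step 20: reserve R11 A 4 -> on_hand[A=11 B=49 C=56] avail[A=7 B=40 C=56] open={R10,R11}
Step 21: commit R10 -> on_hand[A=11 B=40 C=56] avail[A=7 B=40 C=56] open={R11}
Step 22: cancel R11 -> on_hand[A=11 B=40 C=56] avail[A=11 B=40 C=56] open={}
Step 23: reserve R12 A 3 -> on_hand[A=11 B=40 C=56] avail[A=8 B=40 C=56] open={R12}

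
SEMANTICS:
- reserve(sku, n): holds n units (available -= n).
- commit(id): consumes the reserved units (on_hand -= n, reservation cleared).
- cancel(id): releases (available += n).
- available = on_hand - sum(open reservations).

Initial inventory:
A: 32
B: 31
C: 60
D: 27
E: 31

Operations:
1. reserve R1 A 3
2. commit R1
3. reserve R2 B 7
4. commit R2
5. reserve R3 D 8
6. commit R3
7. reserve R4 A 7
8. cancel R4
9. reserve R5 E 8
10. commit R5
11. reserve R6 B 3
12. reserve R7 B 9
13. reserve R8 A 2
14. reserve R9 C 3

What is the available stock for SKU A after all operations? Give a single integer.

Step 1: reserve R1 A 3 -> on_hand[A=32 B=31 C=60 D=27 E=31] avail[A=29 B=31 C=60 D=27 E=31] open={R1}
Step 2: commit R1 -> on_hand[A=29 B=31 C=60 D=27 E=31] avail[A=29 B=31 C=60 D=27 E=31] open={}
Step 3: reserve R2 B 7 -> on_hand[A=29 B=31 C=60 D=27 E=31] avail[A=29 B=24 C=60 D=27 E=31] open={R2}
Step 4: commit R2 -> on_hand[A=29 B=24 C=60 D=27 E=31] avail[A=29 B=24 C=60 D=27 E=31] open={}
Step 5: reserve R3 D 8 -> on_hand[A=29 B=24 C=60 D=27 E=31] avail[A=29 B=24 C=60 D=19 E=31] open={R3}
Step 6: commit R3 -> on_hand[A=29 B=24 C=60 D=19 E=31] avail[A=29 B=24 C=60 D=19 E=31] open={}
Step 7: reserve R4 A 7 -> on_hand[A=29 B=24 C=60 D=19 E=31] avail[A=22 B=24 C=60 D=19 E=31] open={R4}
Step 8: cancel R4 -> on_hand[A=29 B=24 C=60 D=19 E=31] avail[A=29 B=24 C=60 D=19 E=31] open={}
Step 9: reserve R5 E 8 -> on_hand[A=29 B=24 C=60 D=19 E=31] avail[A=29 B=24 C=60 D=19 E=23] open={R5}
Step 10: commit R5 -> on_hand[A=29 B=24 C=60 D=19 E=23] avail[A=29 B=24 C=60 D=19 E=23] open={}
Step 11: reserve R6 B 3 -> on_hand[A=29 B=24 C=60 D=19 E=23] avail[A=29 B=21 C=60 D=19 E=23] open={R6}
Step 12: reserve R7 B 9 -> on_hand[A=29 B=24 C=60 D=19 E=23] avail[A=29 B=12 C=60 D=19 E=23] open={R6,R7}
Step 13: reserve R8 A 2 -> on_hand[A=29 B=24 C=60 D=19 E=23] avail[A=27 B=12 C=60 D=19 E=23] open={R6,R7,R8}
Step 14: reserve R9 C 3 -> on_hand[A=29 B=24 C=60 D=19 E=23] avail[A=27 B=12 C=57 D=19 E=23] open={R6,R7,R8,R9}
Final available[A] = 27

Answer: 27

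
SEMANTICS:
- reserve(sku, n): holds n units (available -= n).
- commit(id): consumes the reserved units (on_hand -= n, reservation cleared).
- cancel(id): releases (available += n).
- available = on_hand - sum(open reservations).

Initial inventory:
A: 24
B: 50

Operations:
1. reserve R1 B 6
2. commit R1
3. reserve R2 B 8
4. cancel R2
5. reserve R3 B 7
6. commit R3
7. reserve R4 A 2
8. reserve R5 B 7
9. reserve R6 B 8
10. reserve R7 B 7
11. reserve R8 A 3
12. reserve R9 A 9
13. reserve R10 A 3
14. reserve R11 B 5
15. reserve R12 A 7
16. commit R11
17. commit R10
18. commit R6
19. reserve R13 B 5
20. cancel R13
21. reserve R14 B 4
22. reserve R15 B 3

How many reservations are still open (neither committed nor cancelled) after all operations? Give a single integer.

Step 1: reserve R1 B 6 -> on_hand[A=24 B=50] avail[A=24 B=44] open={R1}
Step 2: commit R1 -> on_hand[A=24 B=44] avail[A=24 B=44] open={}
Step 3: reserve R2 B 8 -> on_hand[A=24 B=44] avail[A=24 B=36] open={R2}
Step 4: cancel R2 -> on_hand[A=24 B=44] avail[A=24 B=44] open={}
Step 5: reserve R3 B 7 -> on_hand[A=24 B=44] avail[A=24 B=37] open={R3}
Step 6: commit R3 -> on_hand[A=24 B=37] avail[A=24 B=37] open={}
Step 7: reserve R4 A 2 -> on_hand[A=24 B=37] avail[A=22 B=37] open={R4}
Step 8: reserve R5 B 7 -> on_hand[A=24 B=37] avail[A=22 B=30] open={R4,R5}
Step 9: reserve R6 B 8 -> on_hand[A=24 B=37] avail[A=22 B=22] open={R4,R5,R6}
Step 10: reserve R7 B 7 -> on_hand[A=24 B=37] avail[A=22 B=15] open={R4,R5,R6,R7}
Step 11: reserve R8 A 3 -> on_hand[A=24 B=37] avail[A=19 B=15] open={R4,R5,R6,R7,R8}
Step 12: reserve R9 A 9 -> on_hand[A=24 B=37] avail[A=10 B=15] open={R4,R5,R6,R7,R8,R9}
Step 13: reserve R10 A 3 -> on_hand[A=24 B=37] avail[A=7 B=15] open={R10,R4,R5,R6,R7,R8,R9}
Step 14: reserve R11 B 5 -> on_hand[A=24 B=37] avail[A=7 B=10] open={R10,R11,R4,R5,R6,R7,R8,R9}
Step 15: reserve R12 A 7 -> on_hand[A=24 B=37] avail[A=0 B=10] open={R10,R11,R12,R4,R5,R6,R7,R8,R9}
Step 16: commit R11 -> on_hand[A=24 B=32] avail[A=0 B=10] open={R10,R12,R4,R5,R6,R7,R8,R9}
Step 17: commit R10 -> on_hand[A=21 B=32] avail[A=0 B=10] open={R12,R4,R5,R6,R7,R8,R9}
Step 18: commit R6 -> on_hand[A=21 B=24] avail[A=0 B=10] open={R12,R4,R5,R7,R8,R9}
Step 19: reserve R13 B 5 -> on_hand[A=21 B=24] avail[A=0 B=5] open={R12,R13,R4,R5,R7,R8,R9}
Step 20: cancel R13 -> on_hand[A=21 B=24] avail[A=0 B=10] open={R12,R4,R5,R7,R8,R9}
Step 21: reserve R14 B 4 -> on_hand[A=21 B=24] avail[A=0 B=6] open={R12,R14,R4,R5,R7,R8,R9}
Step 22: reserve R15 B 3 -> on_hand[A=21 B=24] avail[A=0 B=3] open={R12,R14,R15,R4,R5,R7,R8,R9}
Open reservations: ['R12', 'R14', 'R15', 'R4', 'R5', 'R7', 'R8', 'R9'] -> 8

Answer: 8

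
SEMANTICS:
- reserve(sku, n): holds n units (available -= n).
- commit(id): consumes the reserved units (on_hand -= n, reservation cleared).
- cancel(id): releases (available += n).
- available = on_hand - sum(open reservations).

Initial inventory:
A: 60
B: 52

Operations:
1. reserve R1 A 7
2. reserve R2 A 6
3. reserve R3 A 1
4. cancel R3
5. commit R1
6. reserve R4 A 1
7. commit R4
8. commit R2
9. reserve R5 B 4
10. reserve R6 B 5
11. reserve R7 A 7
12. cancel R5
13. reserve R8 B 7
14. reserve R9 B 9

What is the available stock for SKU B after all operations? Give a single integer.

Step 1: reserve R1 A 7 -> on_hand[A=60 B=52] avail[A=53 B=52] open={R1}
Step 2: reserve R2 A 6 -> on_hand[A=60 B=52] avail[A=47 B=52] open={R1,R2}
Step 3: reserve R3 A 1 -> on_hand[A=60 B=52] avail[A=46 B=52] open={R1,R2,R3}
Step 4: cancel R3 -> on_hand[A=60 B=52] avail[A=47 B=52] open={R1,R2}
Step 5: commit R1 -> on_hand[A=53 B=52] avail[A=47 B=52] open={R2}
Step 6: reserve R4 A 1 -> on_hand[A=53 B=52] avail[A=46 B=52] open={R2,R4}
Step 7: commit R4 -> on_hand[A=52 B=52] avail[A=46 B=52] open={R2}
Step 8: commit R2 -> on_hand[A=46 B=52] avail[A=46 B=52] open={}
Step 9: reserve R5 B 4 -> on_hand[A=46 B=52] avail[A=46 B=48] open={R5}
Step 10: reserve R6 B 5 -> on_hand[A=46 B=52] avail[A=46 B=43] open={R5,R6}
Step 11: reserve R7 A 7 -> on_hand[A=46 B=52] avail[A=39 B=43] open={R5,R6,R7}
Step 12: cancel R5 -> on_hand[A=46 B=52] avail[A=39 B=47] open={R6,R7}
Step 13: reserve R8 B 7 -> on_hand[A=46 B=52] avail[A=39 B=40] open={R6,R7,R8}
Step 14: reserve R9 B 9 -> on_hand[A=46 B=52] avail[A=39 B=31] open={R6,R7,R8,R9}
Final available[B] = 31

Answer: 31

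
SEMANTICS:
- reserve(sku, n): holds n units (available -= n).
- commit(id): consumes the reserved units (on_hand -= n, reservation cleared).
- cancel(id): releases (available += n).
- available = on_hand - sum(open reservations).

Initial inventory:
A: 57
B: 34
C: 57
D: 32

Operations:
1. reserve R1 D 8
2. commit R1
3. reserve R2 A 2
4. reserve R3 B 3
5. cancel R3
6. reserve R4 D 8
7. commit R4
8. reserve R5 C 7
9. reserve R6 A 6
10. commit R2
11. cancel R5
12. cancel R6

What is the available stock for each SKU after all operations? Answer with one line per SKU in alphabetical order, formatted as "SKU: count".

Answer: A: 55
B: 34
C: 57
D: 16

Derivation:
Step 1: reserve R1 D 8 -> on_hand[A=57 B=34 C=57 D=32] avail[A=57 B=34 C=57 D=24] open={R1}
Step 2: commit R1 -> on_hand[A=57 B=34 C=57 D=24] avail[A=57 B=34 C=57 D=24] open={}
Step 3: reserve R2 A 2 -> on_hand[A=57 B=34 C=57 D=24] avail[A=55 B=34 C=57 D=24] open={R2}
Step 4: reserve R3 B 3 -> on_hand[A=57 B=34 C=57 D=24] avail[A=55 B=31 C=57 D=24] open={R2,R3}
Step 5: cancel R3 -> on_hand[A=57 B=34 C=57 D=24] avail[A=55 B=34 C=57 D=24] open={R2}
Step 6: reserve R4 D 8 -> on_hand[A=57 B=34 C=57 D=24] avail[A=55 B=34 C=57 D=16] open={R2,R4}
Step 7: commit R4 -> on_hand[A=57 B=34 C=57 D=16] avail[A=55 B=34 C=57 D=16] open={R2}
Step 8: reserve R5 C 7 -> on_hand[A=57 B=34 C=57 D=16] avail[A=55 B=34 C=50 D=16] open={R2,R5}
Step 9: reserve R6 A 6 -> on_hand[A=57 B=34 C=57 D=16] avail[A=49 B=34 C=50 D=16] open={R2,R5,R6}
Step 10: commit R2 -> on_hand[A=55 B=34 C=57 D=16] avail[A=49 B=34 C=50 D=16] open={R5,R6}
Step 11: cancel R5 -> on_hand[A=55 B=34 C=57 D=16] avail[A=49 B=34 C=57 D=16] open={R6}
Step 12: cancel R6 -> on_hand[A=55 B=34 C=57 D=16] avail[A=55 B=34 C=57 D=16] open={}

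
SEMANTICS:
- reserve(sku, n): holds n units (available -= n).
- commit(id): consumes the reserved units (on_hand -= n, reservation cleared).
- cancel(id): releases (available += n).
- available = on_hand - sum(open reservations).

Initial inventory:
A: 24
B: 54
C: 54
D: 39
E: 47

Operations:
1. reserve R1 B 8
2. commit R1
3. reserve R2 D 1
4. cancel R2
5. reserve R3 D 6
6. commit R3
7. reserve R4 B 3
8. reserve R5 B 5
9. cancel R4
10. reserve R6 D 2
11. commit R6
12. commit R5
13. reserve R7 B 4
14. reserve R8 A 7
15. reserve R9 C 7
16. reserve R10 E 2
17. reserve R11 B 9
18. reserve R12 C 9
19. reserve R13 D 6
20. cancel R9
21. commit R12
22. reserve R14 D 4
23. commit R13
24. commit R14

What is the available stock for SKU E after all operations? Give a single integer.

Step 1: reserve R1 B 8 -> on_hand[A=24 B=54 C=54 D=39 E=47] avail[A=24 B=46 C=54 D=39 E=47] open={R1}
Step 2: commit R1 -> on_hand[A=24 B=46 C=54 D=39 E=47] avail[A=24 B=46 C=54 D=39 E=47] open={}
Step 3: reserve R2 D 1 -> on_hand[A=24 B=46 C=54 D=39 E=47] avail[A=24 B=46 C=54 D=38 E=47] open={R2}
Step 4: cancel R2 -> on_hand[A=24 B=46 C=54 D=39 E=47] avail[A=24 B=46 C=54 D=39 E=47] open={}
Step 5: reserve R3 D 6 -> on_hand[A=24 B=46 C=54 D=39 E=47] avail[A=24 B=46 C=54 D=33 E=47] open={R3}
Step 6: commit R3 -> on_hand[A=24 B=46 C=54 D=33 E=47] avail[A=24 B=46 C=54 D=33 E=47] open={}
Step 7: reserve R4 B 3 -> on_hand[A=24 B=46 C=54 D=33 E=47] avail[A=24 B=43 C=54 D=33 E=47] open={R4}
Step 8: reserve R5 B 5 -> on_hand[A=24 B=46 C=54 D=33 E=47] avail[A=24 B=38 C=54 D=33 E=47] open={R4,R5}
Step 9: cancel R4 -> on_hand[A=24 B=46 C=54 D=33 E=47] avail[A=24 B=41 C=54 D=33 E=47] open={R5}
Step 10: reserve R6 D 2 -> on_hand[A=24 B=46 C=54 D=33 E=47] avail[A=24 B=41 C=54 D=31 E=47] open={R5,R6}
Step 11: commit R6 -> on_hand[A=24 B=46 C=54 D=31 E=47] avail[A=24 B=41 C=54 D=31 E=47] open={R5}
Step 12: commit R5 -> on_hand[A=24 B=41 C=54 D=31 E=47] avail[A=24 B=41 C=54 D=31 E=47] open={}
Step 13: reserve R7 B 4 -> on_hand[A=24 B=41 C=54 D=31 E=47] avail[A=24 B=37 C=54 D=31 E=47] open={R7}
Step 14: reserve R8 A 7 -> on_hand[A=24 B=41 C=54 D=31 E=47] avail[A=17 B=37 C=54 D=31 E=47] open={R7,R8}
Step 15: reserve R9 C 7 -> on_hand[A=24 B=41 C=54 D=31 E=47] avail[A=17 B=37 C=47 D=31 E=47] open={R7,R8,R9}
Step 16: reserve R10 E 2 -> on_hand[A=24 B=41 C=54 D=31 E=47] avail[A=17 B=37 C=47 D=31 E=45] open={R10,R7,R8,R9}
Step 17: reserve R11 B 9 -> on_hand[A=24 B=41 C=54 D=31 E=47] avail[A=17 B=28 C=47 D=31 E=45] open={R10,R11,R7,R8,R9}
Step 18: reserve R12 C 9 -> on_hand[A=24 B=41 C=54 D=31 E=47] avail[A=17 B=28 C=38 D=31 E=45] open={R10,R11,R12,R7,R8,R9}
Step 19: reserve R13 D 6 -> on_hand[A=24 B=41 C=54 D=31 E=47] avail[A=17 B=28 C=38 D=25 E=45] open={R10,R11,R12,R13,R7,R8,R9}
Step 20: cancel R9 -> on_hand[A=24 B=41 C=54 D=31 E=47] avail[A=17 B=28 C=45 D=25 E=45] open={R10,R11,R12,R13,R7,R8}
Step 21: commit R12 -> on_hand[A=24 B=41 C=45 D=31 E=47] avail[A=17 B=28 C=45 D=25 E=45] open={R10,R11,R13,R7,R8}
Step 22: reserve R14 D 4 -> on_hand[A=24 B=41 C=45 D=31 E=47] avail[A=17 B=28 C=45 D=21 E=45] open={R10,R11,R13,R14,R7,R8}
Step 23: commit R13 -> on_hand[A=24 B=41 C=45 D=25 E=47] avail[A=17 B=28 C=45 D=21 E=45] open={R10,R11,R14,R7,R8}
Step 24: commit R14 -> on_hand[A=24 B=41 C=45 D=21 E=47] avail[A=17 B=28 C=45 D=21 E=45] open={R10,R11,R7,R8}
Final available[E] = 45

Answer: 45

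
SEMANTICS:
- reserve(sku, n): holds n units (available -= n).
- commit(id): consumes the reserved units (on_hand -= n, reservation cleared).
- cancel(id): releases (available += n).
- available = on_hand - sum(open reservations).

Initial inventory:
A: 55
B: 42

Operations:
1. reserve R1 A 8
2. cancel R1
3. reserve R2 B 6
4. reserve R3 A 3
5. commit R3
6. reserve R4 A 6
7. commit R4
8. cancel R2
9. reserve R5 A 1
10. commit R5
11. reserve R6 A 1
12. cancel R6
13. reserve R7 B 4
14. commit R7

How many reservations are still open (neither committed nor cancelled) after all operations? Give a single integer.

Step 1: reserve R1 A 8 -> on_hand[A=55 B=42] avail[A=47 B=42] open={R1}
Step 2: cancel R1 -> on_hand[A=55 B=42] avail[A=55 B=42] open={}
Step 3: reserve R2 B 6 -> on_hand[A=55 B=42] avail[A=55 B=36] open={R2}
Step 4: reserve R3 A 3 -> on_hand[A=55 B=42] avail[A=52 B=36] open={R2,R3}
Step 5: commit R3 -> on_hand[A=52 B=42] avail[A=52 B=36] open={R2}
Step 6: reserve R4 A 6 -> on_hand[A=52 B=42] avail[A=46 B=36] open={R2,R4}
Step 7: commit R4 -> on_hand[A=46 B=42] avail[A=46 B=36] open={R2}
Step 8: cancel R2 -> on_hand[A=46 B=42] avail[A=46 B=42] open={}
Step 9: reserve R5 A 1 -> on_hand[A=46 B=42] avail[A=45 B=42] open={R5}
Step 10: commit R5 -> on_hand[A=45 B=42] avail[A=45 B=42] open={}
Step 11: reserve R6 A 1 -> on_hand[A=45 B=42] avail[A=44 B=42] open={R6}
Step 12: cancel R6 -> on_hand[A=45 B=42] avail[A=45 B=42] open={}
Step 13: reserve R7 B 4 -> on_hand[A=45 B=42] avail[A=45 B=38] open={R7}
Step 14: commit R7 -> on_hand[A=45 B=38] avail[A=45 B=38] open={}
Open reservations: [] -> 0

Answer: 0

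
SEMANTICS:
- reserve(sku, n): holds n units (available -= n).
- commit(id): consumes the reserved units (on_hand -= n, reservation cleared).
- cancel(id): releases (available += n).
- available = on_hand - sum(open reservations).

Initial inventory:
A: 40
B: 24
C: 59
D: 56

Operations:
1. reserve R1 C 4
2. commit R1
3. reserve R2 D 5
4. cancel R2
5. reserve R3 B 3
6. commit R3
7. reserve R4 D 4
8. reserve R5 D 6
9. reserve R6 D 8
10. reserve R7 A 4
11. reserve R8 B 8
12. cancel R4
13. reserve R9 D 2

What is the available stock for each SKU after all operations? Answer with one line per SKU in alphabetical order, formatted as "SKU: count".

Step 1: reserve R1 C 4 -> on_hand[A=40 B=24 C=59 D=56] avail[A=40 B=24 C=55 D=56] open={R1}
Step 2: commit R1 -> on_hand[A=40 B=24 C=55 D=56] avail[A=40 B=24 C=55 D=56] open={}
Step 3: reserve R2 D 5 -> on_hand[A=40 B=24 C=55 D=56] avail[A=40 B=24 C=55 D=51] open={R2}
Step 4: cancel R2 -> on_hand[A=40 B=24 C=55 D=56] avail[A=40 B=24 C=55 D=56] open={}
Step 5: reserve R3 B 3 -> on_hand[A=40 B=24 C=55 D=56] avail[A=40 B=21 C=55 D=56] open={R3}
Step 6: commit R3 -> on_hand[A=40 B=21 C=55 D=56] avail[A=40 B=21 C=55 D=56] open={}
Step 7: reserve R4 D 4 -> on_hand[A=40 B=21 C=55 D=56] avail[A=40 B=21 C=55 D=52] open={R4}
Step 8: reserve R5 D 6 -> on_hand[A=40 B=21 C=55 D=56] avail[A=40 B=21 C=55 D=46] open={R4,R5}
Step 9: reserve R6 D 8 -> on_hand[A=40 B=21 C=55 D=56] avail[A=40 B=21 C=55 D=38] open={R4,R5,R6}
Step 10: reserve R7 A 4 -> on_hand[A=40 B=21 C=55 D=56] avail[A=36 B=21 C=55 D=38] open={R4,R5,R6,R7}
Step 11: reserve R8 B 8 -> on_hand[A=40 B=21 C=55 D=56] avail[A=36 B=13 C=55 D=38] open={R4,R5,R6,R7,R8}
Step 12: cancel R4 -> on_hand[A=40 B=21 C=55 D=56] avail[A=36 B=13 C=55 D=42] open={R5,R6,R7,R8}
Step 13: reserve R9 D 2 -> on_hand[A=40 B=21 C=55 D=56] avail[A=36 B=13 C=55 D=40] open={R5,R6,R7,R8,R9}

Answer: A: 36
B: 13
C: 55
D: 40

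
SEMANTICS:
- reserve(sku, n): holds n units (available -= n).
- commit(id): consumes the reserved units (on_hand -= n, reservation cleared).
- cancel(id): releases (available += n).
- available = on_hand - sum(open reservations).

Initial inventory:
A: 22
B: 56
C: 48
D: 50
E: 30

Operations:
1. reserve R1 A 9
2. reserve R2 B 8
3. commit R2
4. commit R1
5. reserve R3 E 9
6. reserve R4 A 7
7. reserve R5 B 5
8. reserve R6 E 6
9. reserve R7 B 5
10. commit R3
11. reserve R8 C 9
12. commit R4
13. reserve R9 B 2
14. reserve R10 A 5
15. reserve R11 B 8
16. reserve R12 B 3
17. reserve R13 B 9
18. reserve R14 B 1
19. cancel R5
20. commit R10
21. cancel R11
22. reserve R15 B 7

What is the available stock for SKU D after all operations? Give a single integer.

Step 1: reserve R1 A 9 -> on_hand[A=22 B=56 C=48 D=50 E=30] avail[A=13 B=56 C=48 D=50 E=30] open={R1}
Step 2: reserve R2 B 8 -> on_hand[A=22 B=56 C=48 D=50 E=30] avail[A=13 B=48 C=48 D=50 E=30] open={R1,R2}
Step 3: commit R2 -> on_hand[A=22 B=48 C=48 D=50 E=30] avail[A=13 B=48 C=48 D=50 E=30] open={R1}
Step 4: commit R1 -> on_hand[A=13 B=48 C=48 D=50 E=30] avail[A=13 B=48 C=48 D=50 E=30] open={}
Step 5: reserve R3 E 9 -> on_hand[A=13 B=48 C=48 D=50 E=30] avail[A=13 B=48 C=48 D=50 E=21] open={R3}
Step 6: reserve R4 A 7 -> on_hand[A=13 B=48 C=48 D=50 E=30] avail[A=6 B=48 C=48 D=50 E=21] open={R3,R4}
Step 7: reserve R5 B 5 -> on_hand[A=13 B=48 C=48 D=50 E=30] avail[A=6 B=43 C=48 D=50 E=21] open={R3,R4,R5}
Step 8: reserve R6 E 6 -> on_hand[A=13 B=48 C=48 D=50 E=30] avail[A=6 B=43 C=48 D=50 E=15] open={R3,R4,R5,R6}
Step 9: reserve R7 B 5 -> on_hand[A=13 B=48 C=48 D=50 E=30] avail[A=6 B=38 C=48 D=50 E=15] open={R3,R4,R5,R6,R7}
Step 10: commit R3 -> on_hand[A=13 B=48 C=48 D=50 E=21] avail[A=6 B=38 C=48 D=50 E=15] open={R4,R5,R6,R7}
Step 11: reserve R8 C 9 -> on_hand[A=13 B=48 C=48 D=50 E=21] avail[A=6 B=38 C=39 D=50 E=15] open={R4,R5,R6,R7,R8}
Step 12: commit R4 -> on_hand[A=6 B=48 C=48 D=50 E=21] avail[A=6 B=38 C=39 D=50 E=15] open={R5,R6,R7,R8}
Step 13: reserve R9 B 2 -> on_hand[A=6 B=48 C=48 D=50 E=21] avail[A=6 B=36 C=39 D=50 E=15] open={R5,R6,R7,R8,R9}
Step 14: reserve R10 A 5 -> on_hand[A=6 B=48 C=48 D=50 E=21] avail[A=1 B=36 C=39 D=50 E=15] open={R10,R5,R6,R7,R8,R9}
Step 15: reserve R11 B 8 -> on_hand[A=6 B=48 C=48 D=50 E=21] avail[A=1 B=28 C=39 D=50 E=15] open={R10,R11,R5,R6,R7,R8,R9}
Step 16: reserve R12 B 3 -> on_hand[A=6 B=48 C=48 D=50 E=21] avail[A=1 B=25 C=39 D=50 E=15] open={R10,R11,R12,R5,R6,R7,R8,R9}
Step 17: reserve R13 B 9 -> on_hand[A=6 B=48 C=48 D=50 E=21] avail[A=1 B=16 C=39 D=50 E=15] open={R10,R11,R12,R13,R5,R6,R7,R8,R9}
Step 18: reserve R14 B 1 -> on_hand[A=6 B=48 C=48 D=50 E=21] avail[A=1 B=15 C=39 D=50 E=15] open={R10,R11,R12,R13,R14,R5,R6,R7,R8,R9}
Step 19: cancel R5 -> on_hand[A=6 B=48 C=48 D=50 E=21] avail[A=1 B=20 C=39 D=50 E=15] open={R10,R11,R12,R13,R14,R6,R7,R8,R9}
Step 20: commit R10 -> on_hand[A=1 B=48 C=48 D=50 E=21] avail[A=1 B=20 C=39 D=50 E=15] open={R11,R12,R13,R14,R6,R7,R8,R9}
Step 21: cancel R11 -> on_hand[A=1 B=48 C=48 D=50 E=21] avail[A=1 B=28 C=39 D=50 E=15] open={R12,R13,R14,R6,R7,R8,R9}
Step 22: reserve R15 B 7 -> on_hand[A=1 B=48 C=48 D=50 E=21] avail[A=1 B=21 C=39 D=50 E=15] open={R12,R13,R14,R15,R6,R7,R8,R9}
Final available[D] = 50

Answer: 50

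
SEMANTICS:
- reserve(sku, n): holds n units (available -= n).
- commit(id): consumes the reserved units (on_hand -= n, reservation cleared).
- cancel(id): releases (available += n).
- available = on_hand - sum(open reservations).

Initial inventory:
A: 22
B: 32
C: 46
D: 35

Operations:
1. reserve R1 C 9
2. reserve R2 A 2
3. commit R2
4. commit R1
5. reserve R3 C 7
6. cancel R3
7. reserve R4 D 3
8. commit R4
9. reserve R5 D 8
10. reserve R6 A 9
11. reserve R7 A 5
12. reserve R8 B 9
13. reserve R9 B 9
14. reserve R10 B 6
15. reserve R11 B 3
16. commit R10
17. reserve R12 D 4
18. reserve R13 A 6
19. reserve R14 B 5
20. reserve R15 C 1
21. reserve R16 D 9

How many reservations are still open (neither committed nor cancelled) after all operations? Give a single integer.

Step 1: reserve R1 C 9 -> on_hand[A=22 B=32 C=46 D=35] avail[A=22 B=32 C=37 D=35] open={R1}
Step 2: reserve R2 A 2 -> on_hand[A=22 B=32 C=46 D=35] avail[A=20 B=32 C=37 D=35] open={R1,R2}
Step 3: commit R2 -> on_hand[A=20 B=32 C=46 D=35] avail[A=20 B=32 C=37 D=35] open={R1}
Step 4: commit R1 -> on_hand[A=20 B=32 C=37 D=35] avail[A=20 B=32 C=37 D=35] open={}
Step 5: reserve R3 C 7 -> on_hand[A=20 B=32 C=37 D=35] avail[A=20 B=32 C=30 D=35] open={R3}
Step 6: cancel R3 -> on_hand[A=20 B=32 C=37 D=35] avail[A=20 B=32 C=37 D=35] open={}
Step 7: reserve R4 D 3 -> on_hand[A=20 B=32 C=37 D=35] avail[A=20 B=32 C=37 D=32] open={R4}
Step 8: commit R4 -> on_hand[A=20 B=32 C=37 D=32] avail[A=20 B=32 C=37 D=32] open={}
Step 9: reserve R5 D 8 -> on_hand[A=20 B=32 C=37 D=32] avail[A=20 B=32 C=37 D=24] open={R5}
Step 10: reserve R6 A 9 -> on_hand[A=20 B=32 C=37 D=32] avail[A=11 B=32 C=37 D=24] open={R5,R6}
Step 11: reserve R7 A 5 -> on_hand[A=20 B=32 C=37 D=32] avail[A=6 B=32 C=37 D=24] open={R5,R6,R7}
Step 12: reserve R8 B 9 -> on_hand[A=20 B=32 C=37 D=32] avail[A=6 B=23 C=37 D=24] open={R5,R6,R7,R8}
Step 13: reserve R9 B 9 -> on_hand[A=20 B=32 C=37 D=32] avail[A=6 B=14 C=37 D=24] open={R5,R6,R7,R8,R9}
Step 14: reserve R10 B 6 -> on_hand[A=20 B=32 C=37 D=32] avail[A=6 B=8 C=37 D=24] open={R10,R5,R6,R7,R8,R9}
Step 15: reserve R11 B 3 -> on_hand[A=20 B=32 C=37 D=32] avail[A=6 B=5 C=37 D=24] open={R10,R11,R5,R6,R7,R8,R9}
Step 16: commit R10 -> on_hand[A=20 B=26 C=37 D=32] avail[A=6 B=5 C=37 D=24] open={R11,R5,R6,R7,R8,R9}
Step 17: reserve R12 D 4 -> on_hand[A=20 B=26 C=37 D=32] avail[A=6 B=5 C=37 D=20] open={R11,R12,R5,R6,R7,R8,R9}
Step 18: reserve R13 A 6 -> on_hand[A=20 B=26 C=37 D=32] avail[A=0 B=5 C=37 D=20] open={R11,R12,R13,R5,R6,R7,R8,R9}
Step 19: reserve R14 B 5 -> on_hand[A=20 B=26 C=37 D=32] avail[A=0 B=0 C=37 D=20] open={R11,R12,R13,R14,R5,R6,R7,R8,R9}
Step 20: reserve R15 C 1 -> on_hand[A=20 B=26 C=37 D=32] avail[A=0 B=0 C=36 D=20] open={R11,R12,R13,R14,R15,R5,R6,R7,R8,R9}
Step 21: reserve R16 D 9 -> on_hand[A=20 B=26 C=37 D=32] avail[A=0 B=0 C=36 D=11] open={R11,R12,R13,R14,R15,R16,R5,R6,R7,R8,R9}
Open reservations: ['R11', 'R12', 'R13', 'R14', 'R15', 'R16', 'R5', 'R6', 'R7', 'R8', 'R9'] -> 11

Answer: 11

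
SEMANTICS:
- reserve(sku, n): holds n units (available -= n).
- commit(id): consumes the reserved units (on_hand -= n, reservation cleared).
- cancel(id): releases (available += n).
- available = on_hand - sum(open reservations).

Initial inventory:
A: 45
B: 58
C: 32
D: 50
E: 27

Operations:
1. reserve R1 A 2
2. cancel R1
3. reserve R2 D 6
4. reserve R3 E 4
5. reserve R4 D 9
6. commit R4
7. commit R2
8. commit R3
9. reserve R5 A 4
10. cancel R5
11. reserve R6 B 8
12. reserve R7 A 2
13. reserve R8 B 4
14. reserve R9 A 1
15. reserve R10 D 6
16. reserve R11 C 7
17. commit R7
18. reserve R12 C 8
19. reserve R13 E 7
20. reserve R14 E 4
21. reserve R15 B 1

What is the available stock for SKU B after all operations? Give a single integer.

Step 1: reserve R1 A 2 -> on_hand[A=45 B=58 C=32 D=50 E=27] avail[A=43 B=58 C=32 D=50 E=27] open={R1}
Step 2: cancel R1 -> on_hand[A=45 B=58 C=32 D=50 E=27] avail[A=45 B=58 C=32 D=50 E=27] open={}
Step 3: reserve R2 D 6 -> on_hand[A=45 B=58 C=32 D=50 E=27] avail[A=45 B=58 C=32 D=44 E=27] open={R2}
Step 4: reserve R3 E 4 -> on_hand[A=45 B=58 C=32 D=50 E=27] avail[A=45 B=58 C=32 D=44 E=23] open={R2,R3}
Step 5: reserve R4 D 9 -> on_hand[A=45 B=58 C=32 D=50 E=27] avail[A=45 B=58 C=32 D=35 E=23] open={R2,R3,R4}
Step 6: commit R4 -> on_hand[A=45 B=58 C=32 D=41 E=27] avail[A=45 B=58 C=32 D=35 E=23] open={R2,R3}
Step 7: commit R2 -> on_hand[A=45 B=58 C=32 D=35 E=27] avail[A=45 B=58 C=32 D=35 E=23] open={R3}
Step 8: commit R3 -> on_hand[A=45 B=58 C=32 D=35 E=23] avail[A=45 B=58 C=32 D=35 E=23] open={}
Step 9: reserve R5 A 4 -> on_hand[A=45 B=58 C=32 D=35 E=23] avail[A=41 B=58 C=32 D=35 E=23] open={R5}
Step 10: cancel R5 -> on_hand[A=45 B=58 C=32 D=35 E=23] avail[A=45 B=58 C=32 D=35 E=23] open={}
Step 11: reserve R6 B 8 -> on_hand[A=45 B=58 C=32 D=35 E=23] avail[A=45 B=50 C=32 D=35 E=23] open={R6}
Step 12: reserve R7 A 2 -> on_hand[A=45 B=58 C=32 D=35 E=23] avail[A=43 B=50 C=32 D=35 E=23] open={R6,R7}
Step 13: reserve R8 B 4 -> on_hand[A=45 B=58 C=32 D=35 E=23] avail[A=43 B=46 C=32 D=35 E=23] open={R6,R7,R8}
Step 14: reserve R9 A 1 -> on_hand[A=45 B=58 C=32 D=35 E=23] avail[A=42 B=46 C=32 D=35 E=23] open={R6,R7,R8,R9}
Step 15: reserve R10 D 6 -> on_hand[A=45 B=58 C=32 D=35 E=23] avail[A=42 B=46 C=32 D=29 E=23] open={R10,R6,R7,R8,R9}
Step 16: reserve R11 C 7 -> on_hand[A=45 B=58 C=32 D=35 E=23] avail[A=42 B=46 C=25 D=29 E=23] open={R10,R11,R6,R7,R8,R9}
Step 17: commit R7 -> on_hand[A=43 B=58 C=32 D=35 E=23] avail[A=42 B=46 C=25 D=29 E=23] open={R10,R11,R6,R8,R9}
Step 18: reserve R12 C 8 -> on_hand[A=43 B=58 C=32 D=35 E=23] avail[A=42 B=46 C=17 D=29 E=23] open={R10,R11,R12,R6,R8,R9}
Step 19: reserve R13 E 7 -> on_hand[A=43 B=58 C=32 D=35 E=23] avail[A=42 B=46 C=17 D=29 E=16] open={R10,R11,R12,R13,R6,R8,R9}
Step 20: reserve R14 E 4 -> on_hand[A=43 B=58 C=32 D=35 E=23] avail[A=42 B=46 C=17 D=29 E=12] open={R10,R11,R12,R13,R14,R6,R8,R9}
Step 21: reserve R15 B 1 -> on_hand[A=43 B=58 C=32 D=35 E=23] avail[A=42 B=45 C=17 D=29 E=12] open={R10,R11,R12,R13,R14,R15,R6,R8,R9}
Final available[B] = 45

Answer: 45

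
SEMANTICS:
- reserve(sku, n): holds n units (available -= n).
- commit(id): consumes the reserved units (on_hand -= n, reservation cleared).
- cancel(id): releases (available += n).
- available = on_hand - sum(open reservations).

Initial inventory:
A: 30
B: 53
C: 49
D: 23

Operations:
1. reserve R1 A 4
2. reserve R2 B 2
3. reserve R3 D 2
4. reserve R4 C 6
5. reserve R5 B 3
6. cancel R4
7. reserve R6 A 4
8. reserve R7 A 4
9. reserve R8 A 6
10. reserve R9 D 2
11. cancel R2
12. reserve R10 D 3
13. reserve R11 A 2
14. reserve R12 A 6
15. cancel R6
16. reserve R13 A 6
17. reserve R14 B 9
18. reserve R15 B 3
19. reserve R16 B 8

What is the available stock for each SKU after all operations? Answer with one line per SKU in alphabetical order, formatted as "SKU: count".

Answer: A: 2
B: 30
C: 49
D: 16

Derivation:
Step 1: reserve R1 A 4 -> on_hand[A=30 B=53 C=49 D=23] avail[A=26 B=53 C=49 D=23] open={R1}
Step 2: reserve R2 B 2 -> on_hand[A=30 B=53 C=49 D=23] avail[A=26 B=51 C=49 D=23] open={R1,R2}
Step 3: reserve R3 D 2 -> on_hand[A=30 B=53 C=49 D=23] avail[A=26 B=51 C=49 D=21] open={R1,R2,R3}
Step 4: reserve R4 C 6 -> on_hand[A=30 B=53 C=49 D=23] avail[A=26 B=51 C=43 D=21] open={R1,R2,R3,R4}
Step 5: reserve R5 B 3 -> on_hand[A=30 B=53 C=49 D=23] avail[A=26 B=48 C=43 D=21] open={R1,R2,R3,R4,R5}
Step 6: cancel R4 -> on_hand[A=30 B=53 C=49 D=23] avail[A=26 B=48 C=49 D=21] open={R1,R2,R3,R5}
Step 7: reserve R6 A 4 -> on_hand[A=30 B=53 C=49 D=23] avail[A=22 B=48 C=49 D=21] open={R1,R2,R3,R5,R6}
Step 8: reserve R7 A 4 -> on_hand[A=30 B=53 C=49 D=23] avail[A=18 B=48 C=49 D=21] open={R1,R2,R3,R5,R6,R7}
Step 9: reserve R8 A 6 -> on_hand[A=30 B=53 C=49 D=23] avail[A=12 B=48 C=49 D=21] open={R1,R2,R3,R5,R6,R7,R8}
Step 10: reserve R9 D 2 -> on_hand[A=30 B=53 C=49 D=23] avail[A=12 B=48 C=49 D=19] open={R1,R2,R3,R5,R6,R7,R8,R9}
Step 11: cancel R2 -> on_hand[A=30 B=53 C=49 D=23] avail[A=12 B=50 C=49 D=19] open={R1,R3,R5,R6,R7,R8,R9}
Step 12: reserve R10 D 3 -> on_hand[A=30 B=53 C=49 D=23] avail[A=12 B=50 C=49 D=16] open={R1,R10,R3,R5,R6,R7,R8,R9}
Step 13: reserve R11 A 2 -> on_hand[A=30 B=53 C=49 D=23] avail[A=10 B=50 C=49 D=16] open={R1,R10,R11,R3,R5,R6,R7,R8,R9}
Step 14: reserve R12 A 6 -> on_hand[A=30 B=53 C=49 D=23] avail[A=4 B=50 C=49 D=16] open={R1,R10,R11,R12,R3,R5,R6,R7,R8,R9}
Step 15: cancel R6 -> on_hand[A=30 B=53 C=49 D=23] avail[A=8 B=50 C=49 D=16] open={R1,R10,R11,R12,R3,R5,R7,R8,R9}
Step 16: reserve R13 A 6 -> on_hand[A=30 B=53 C=49 D=23] avail[A=2 B=50 C=49 D=16] open={R1,R10,R11,R12,R13,R3,R5,R7,R8,R9}
Step 17: reserve R14 B 9 -> on_hand[A=30 B=53 C=49 D=23] avail[A=2 B=41 C=49 D=16] open={R1,R10,R11,R12,R13,R14,R3,R5,R7,R8,R9}
Step 18: reserve R15 B 3 -> on_hand[A=30 B=53 C=49 D=23] avail[A=2 B=38 C=49 D=16] open={R1,R10,R11,R12,R13,R14,R15,R3,R5,R7,R8,R9}
Step 19: reserve R16 B 8 -> on_hand[A=30 B=53 C=49 D=23] avail[A=2 B=30 C=49 D=16] open={R1,R10,R11,R12,R13,R14,R15,R16,R3,R5,R7,R8,R9}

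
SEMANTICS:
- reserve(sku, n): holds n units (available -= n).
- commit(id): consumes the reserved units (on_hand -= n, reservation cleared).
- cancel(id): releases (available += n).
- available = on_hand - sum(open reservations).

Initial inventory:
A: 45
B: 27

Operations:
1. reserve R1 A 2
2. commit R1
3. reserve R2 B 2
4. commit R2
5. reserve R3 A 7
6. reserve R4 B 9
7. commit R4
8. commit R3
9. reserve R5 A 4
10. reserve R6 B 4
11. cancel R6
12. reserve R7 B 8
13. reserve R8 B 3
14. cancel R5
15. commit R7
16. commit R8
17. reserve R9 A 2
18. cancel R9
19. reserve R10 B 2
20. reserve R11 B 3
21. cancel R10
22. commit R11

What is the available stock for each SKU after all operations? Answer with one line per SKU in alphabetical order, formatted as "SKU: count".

Answer: A: 36
B: 2

Derivation:
Step 1: reserve R1 A 2 -> on_hand[A=45 B=27] avail[A=43 B=27] open={R1}
Step 2: commit R1 -> on_hand[A=43 B=27] avail[A=43 B=27] open={}
Step 3: reserve R2 B 2 -> on_hand[A=43 B=27] avail[A=43 B=25] open={R2}
Step 4: commit R2 -> on_hand[A=43 B=25] avail[A=43 B=25] open={}
Step 5: reserve R3 A 7 -> on_hand[A=43 B=25] avail[A=36 B=25] open={R3}
Step 6: reserve R4 B 9 -> on_hand[A=43 B=25] avail[A=36 B=16] open={R3,R4}
Step 7: commit R4 -> on_hand[A=43 B=16] avail[A=36 B=16] open={R3}
Step 8: commit R3 -> on_hand[A=36 B=16] avail[A=36 B=16] open={}
Step 9: reserve R5 A 4 -> on_hand[A=36 B=16] avail[A=32 B=16] open={R5}
Step 10: reserve R6 B 4 -> on_hand[A=36 B=16] avail[A=32 B=12] open={R5,R6}
Step 11: cancel R6 -> on_hand[A=36 B=16] avail[A=32 B=16] open={R5}
Step 12: reserve R7 B 8 -> on_hand[A=36 B=16] avail[A=32 B=8] open={R5,R7}
Step 13: reserve R8 B 3 -> on_hand[A=36 B=16] avail[A=32 B=5] open={R5,R7,R8}
Step 14: cancel R5 -> on_hand[A=36 B=16] avail[A=36 B=5] open={R7,R8}
Step 15: commit R7 -> on_hand[A=36 B=8] avail[A=36 B=5] open={R8}
Step 16: commit R8 -> on_hand[A=36 B=5] avail[A=36 B=5] open={}
Step 17: reserve R9 A 2 -> on_hand[A=36 B=5] avail[A=34 B=5] open={R9}
Step 18: cancel R9 -> on_hand[A=36 B=5] avail[A=36 B=5] open={}
Step 19: reserve R10 B 2 -> on_hand[A=36 B=5] avail[A=36 B=3] open={R10}
Step 20: reserve R11 B 3 -> on_hand[A=36 B=5] avail[A=36 B=0] open={R10,R11}
Step 21: cancel R10 -> on_hand[A=36 B=5] avail[A=36 B=2] open={R11}
Step 22: commit R11 -> on_hand[A=36 B=2] avail[A=36 B=2] open={}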